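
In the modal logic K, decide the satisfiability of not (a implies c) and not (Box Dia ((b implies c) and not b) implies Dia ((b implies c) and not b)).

1. not (a implies c) and not (Box Dia ((b implies c) and not b) implies Dia ((b implies c) and not b)), w0
2. not (a implies c), w0   [and-rule on 1]
3. not (Box Dia ((b implies c) and not b) implies Dia ((b implies c) and not b)), w0   [and-rule on 1]
4. a, w0   [neg-implies-rule on 2]
5. not c, w0   [neg-implies-rule on 2]
6. Box Dia ((b implies c) and not b), w0   [neg-implies-rule on 3]
7. not Dia ((b implies c) and not b), w0   [neg-implies-rule on 3]

Satisfiable (open branch found)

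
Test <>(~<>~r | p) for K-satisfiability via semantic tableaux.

Satisfiable

1. <>(~<>~r | p), 0
2. ~<>~r | p, 1
3. p, 1
Accessibility: 0R1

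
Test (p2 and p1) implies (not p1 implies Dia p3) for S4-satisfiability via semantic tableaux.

Yes, satisfiable

1. (p2 and p1) implies (not p1 implies Dia p3), u
2. not p1 implies Dia p3, u   [implies-rule on 1 (branches; this branch)]
3. Dia p3, u   [implies-rule on 2 (branches; this branch)]
4. p3, v   [Dia-rule on 3: fresh world v, uRv]
Accessibility: uRu, uRv, vRv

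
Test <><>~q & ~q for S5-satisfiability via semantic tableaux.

Satisfiable (open branch found)

1. <><>~q & ~q, w0
2. <><>~q, w0   [&-rule on 1]
3. ~q, w0   [&-rule on 1]
4. <>~q, w1   [<>-rule on 2: fresh world w1, w0Rw1]
5. ~q, w2   [<>-rule on 4: fresh world w2, w1Rw2]
Accessibility: w0Rw0, w0Rw1, w0Rw2, w1Rw0, w1Rw1, w1Rw2, w2Rw0, w2Rw1, w2Rw2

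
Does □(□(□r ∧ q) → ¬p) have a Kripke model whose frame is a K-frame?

1. □(□(□r ∧ q) → ¬p), w0

Satisfiable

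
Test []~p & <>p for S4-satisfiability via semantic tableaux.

No, unsatisfiable

1. []~p & <>p, 0
2. []~p, 0   [&-rule on 1]
3. <>p, 0   [&-rule on 1]
4. ~p, 0   [[]-rule on 2 via 0R0]
5. p, 1   [<>-rule on 3: fresh world 1, 0R1]
6. ~p, 1   [[]-rule on 2 via 0R1]
Accessibility: 0R0, 0R1, 1R1
Branch closes: p and ~p both at 1.
(One branch shown.) All branches close.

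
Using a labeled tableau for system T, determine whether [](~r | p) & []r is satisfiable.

1. [](~r | p) & []r, u
2. [](~r | p), u   [&-rule on 1]
3. []r, u   [&-rule on 1]
4. ~r | p, u   [[]-rule on 2 via uRu]
5. r, u   [[]-rule on 3 via uRu]
6. p, u   [|-rule on 4 (branches; this branch)]
Accessibility: uRu

Satisfiable (open branch found)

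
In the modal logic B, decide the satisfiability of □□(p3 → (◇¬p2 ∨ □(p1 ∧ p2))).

Yes, satisfiable

1. □□(p3 → (◇¬p2 ∨ □(p1 ∧ p2))), w0
2. □(p3 → (◇¬p2 ∨ □(p1 ∧ p2))), w0   [□-rule on 1 via w0Rw0]
3. p3 → (◇¬p2 ∨ □(p1 ∧ p2)), w0   [□-rule on 2 via w0Rw0]
4. ◇¬p2 ∨ □(p1 ∧ p2), w0   [→-rule on 3 (branches; this branch)]
5. □(p1 ∧ p2), w0   [∨-rule on 4 (branches; this branch)]
6. p1 ∧ p2, w0   [□-rule on 5 via w0Rw0]
7. p1, w0   [∧-rule on 6]
8. p2, w0   [∧-rule on 6]
Accessibility: w0Rw0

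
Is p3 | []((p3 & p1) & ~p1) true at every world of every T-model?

Not valid

Tableau for the negation ~(p3 | []((p3 & p1) & ~p1)):
1. ~(p3 | []((p3 & p1) & ~p1)), u
2. ~p3, u
3. ~[]((p3 & p1) & ~p1), u
4. ~((p3 & p1) & ~p1), v
5. p1, v
Accessibility: uRu, uRv, vRv
The negation has an open branch (countermodel exists).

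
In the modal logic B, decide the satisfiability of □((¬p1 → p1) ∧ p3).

Satisfiable

1. □((¬p1 → p1) ∧ p3), 0
2. (¬p1 → p1) ∧ p3, 0
3. ¬p1 → p1, 0
4. p3, 0
5. p1, 0
Accessibility: 0R0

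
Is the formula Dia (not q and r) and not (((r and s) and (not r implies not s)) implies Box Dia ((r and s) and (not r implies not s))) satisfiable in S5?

No, unsatisfiable

1. Dia (not q and r) and not (((r and s) and (not r implies not s)) implies Box Dia ((r and s) and (not r implies not s))), 0
2. Dia (not q and r), 0
3. not (((r and s) and (not r implies not s)) implies Box Dia ((r and s) and (not r implies not s))), 0
4. (r and s) and (not r implies not s), 0
5. not Box Dia ((r and s) and (not r implies not s)), 0
6. r and s, 0
7. not r implies not s, 0
8. r, 0
9. s, 0
10. not q and r, 1
11. not q, 1
12. r, 1
13. not Dia ((r and s) and (not r implies not s)), 2
14. not ((r and s) and (not r implies not s)), 0
15. not ((r and s) and (not r implies not s)), 1
16. not ((r and s) and (not r implies not s)), 2
17. not (r and s), 0
18. not (r and s), 1
19. not (not r implies not s), 2
20. not r, 2
21. s, 2
22. not s, 0
Accessibility: 0R0, 0R1, 0R2, 1R0, 1R1, 1R2, 2R0, 2R1, 2R2
Branch closes: s and not s both at 0.
All branches of the tableau close; one closing branch shown above.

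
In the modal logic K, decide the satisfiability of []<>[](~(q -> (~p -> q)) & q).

Satisfiable

1. []<>[](~(q -> (~p -> q)) & q), u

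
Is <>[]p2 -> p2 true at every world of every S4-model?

No, not valid

Tableau for the negation ~(<>[]p2 -> p2):
1. ~(<>[]p2 -> p2), 0
2. <>[]p2, 0   [~->-rule on 1]
3. ~p2, 0   [~->-rule on 1]
4. []p2, 1   [<>-rule on 2: fresh world 1, 0R1]
5. p2, 1   [[]-rule on 4 via 1R1]
Accessibility: 0R0, 0R1, 1R1
The negation has an open branch (countermodel exists).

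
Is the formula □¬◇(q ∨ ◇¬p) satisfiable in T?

Satisfiable

1. □¬◇(q ∨ ◇¬p), 0
2. ¬◇(q ∨ ◇¬p), 0
3. ¬(q ∨ ◇¬p), 0
4. ¬q, 0
5. ¬◇¬p, 0
6. p, 0
Accessibility: 0R0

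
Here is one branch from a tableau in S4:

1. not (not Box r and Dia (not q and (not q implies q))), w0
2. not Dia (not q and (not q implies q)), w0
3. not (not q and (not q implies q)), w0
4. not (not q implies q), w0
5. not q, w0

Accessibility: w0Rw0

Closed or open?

Open

No atom appears with both signs at the same world.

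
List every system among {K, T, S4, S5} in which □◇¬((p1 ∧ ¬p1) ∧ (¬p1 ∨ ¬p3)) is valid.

K-tableau for the negation ¬□◇¬((p1 ∧ ¬p1) ∧ (¬p1 ∨ ¬p3)):
1. ¬□◇¬((p1 ∧ ¬p1) ∧ (¬p1 ∨ ¬p3)), u
2. ¬◇¬((p1 ∧ ¬p1) ∧ (¬p1 ∨ ¬p3)), v   [¬□-rule on 1: fresh world v, uRv]
Accessibility: uRv
Complete open branch: countermodel on a K-frame, so not valid in K.
T-tableau for the negation ¬□◇¬((p1 ∧ ¬p1) ∧ (¬p1 ∨ ¬p3)):
1. ¬□◇¬((p1 ∧ ¬p1) ∧ (¬p1 ∨ ¬p3)), u
2. ¬◇¬((p1 ∧ ¬p1) ∧ (¬p1 ∨ ¬p3)), v   [¬□-rule on 1: fresh world v, uRv]
3. (p1 ∧ ¬p1) ∧ (¬p1 ∨ ¬p3), v   [¬◇-rule on 2 via vRv]
4. p1 ∧ ¬p1, v   [∧-rule on 3]
5. ¬p1 ∨ ¬p3, v   [∧-rule on 3]
6. p1, v   [∧-rule on 4]
7. ¬p1, v   [∧-rule on 4]
Accessibility: uRu, uRv, vRv
Branch closes: p1 and ¬p1 both at v.
Every branch closes (one shown): valid in T, hence also in S4, S5 (every theorem of T is a theorem of S4 and S5).

T, S4, S5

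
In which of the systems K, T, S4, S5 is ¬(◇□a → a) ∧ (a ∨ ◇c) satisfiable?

K, T, S4

S4-tableau for the formula:
1. ¬(◇□a → a) ∧ (a ∨ ◇c), 0
2. ¬(◇□a → a), 0   [∧-rule on 1]
3. a ∨ ◇c, 0   [∧-rule on 1]
4. ◇□a, 0   [¬→-rule on 2]
5. ¬a, 0   [¬→-rule on 2]
6. ◇c, 0   [∨-rule on 3 (branches; this branch)]
7. □a, 1   [◇-rule on 4: fresh world 1, 0R1]
8. a, 1   [□-rule on 7 via 1R1]
9. c, 2   [◇-rule on 6: fresh world 2, 0R2]
Accessibility: 0R0, 0R1, 0R2, 1R1, 2R2
Complete open branch: satisfiable in S4, hence also in K, T (this S4-model is also a K-model and a T-model).
S5-tableau for the formula:
1. ¬(◇□a → a) ∧ (a ∨ ◇c), 0
2. ¬(◇□a → a), 0   [∧-rule on 1]
3. a ∨ ◇c, 0   [∧-rule on 1]
4. ◇□a, 0   [¬→-rule on 2]
5. ¬a, 0   [¬→-rule on 2]
6. ◇c, 0   [∨-rule on 3 (branches; this branch)]
7. □a, 1   [◇-rule on 4: fresh world 1, 0R1]
8. a, 0   [□-rule on 7 via 1R0]
Accessibility: 0R0, 0R1, 1R0, 1R1
Branch closes: a and ¬a both at 0.
Every branch closes (one shown): unsatisfiable in S5.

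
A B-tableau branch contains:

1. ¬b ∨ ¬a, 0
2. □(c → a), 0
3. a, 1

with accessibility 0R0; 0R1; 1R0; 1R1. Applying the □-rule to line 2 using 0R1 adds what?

c → a, 1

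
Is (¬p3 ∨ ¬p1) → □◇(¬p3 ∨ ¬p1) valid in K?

Tableau for the negation ¬((¬p3 ∨ ¬p1) → □◇(¬p3 ∨ ¬p1)):
1. ¬((¬p3 ∨ ¬p1) → □◇(¬p3 ∨ ¬p1)), 0
2. ¬p3 ∨ ¬p1, 0
3. ¬□◇(¬p3 ∨ ¬p1), 0
4. ¬p1, 0
5. ¬◇(¬p3 ∨ ¬p1), 1
Accessibility: 0R1
The negation has an open branch (countermodel exists).

Not valid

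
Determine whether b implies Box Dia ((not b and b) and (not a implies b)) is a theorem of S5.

Not valid

Tableau for the negation not (b implies Box Dia ((not b and b) and (not a implies b))):
1. not (b implies Box Dia ((not b and b) and (not a implies b))), u
2. b, u
3. not Box Dia ((not b and b) and (not a implies b)), u
4. not Dia ((not b and b) and (not a implies b)), v
5. not ((not b and b) and (not a implies b)), u
6. not ((not b and b) and (not a implies b)), v
7. not (not b and b), u
8. not (not a implies b), v
9. not a, v
10. not b, v
Accessibility: uRu, uRv, vRu, vRv
The negation has an open branch (countermodel exists).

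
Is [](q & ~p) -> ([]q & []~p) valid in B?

Valid in B

Tableau for the negation ~([](q & ~p) -> ([]q & []~p)):
1. ~([](q & ~p) -> ([]q & []~p)), u
2. [](q & ~p), u
3. ~([]q & []~p), u
4. q & ~p, u
5. q, u
6. ~p, u
7. ~[]~p, u
8. p, v
9. q & ~p, v
10. q, v
11. ~p, v
Accessibility: uRu, uRv, vRu, vRv
Branch closes: p and ~p both at v.
Every branch of the negation's tableau closes; the branch above is one of them.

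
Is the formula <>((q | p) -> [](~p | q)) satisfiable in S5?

1. <>((q | p) -> [](~p | q)), w0
2. (q | p) -> [](~p | q), w1
3. [](~p | q), w1
4. ~p | q, w0
5. ~p | q, w1
6. q, w0
7. q, w1
Accessibility: w0Rw0, w0Rw1, w1Rw0, w1Rw1

Satisfiable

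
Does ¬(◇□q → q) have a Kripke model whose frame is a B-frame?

No, unsatisfiable

1. ¬(◇□q → q), u
2. ◇□q, u
3. ¬q, u
4. □q, v
5. q, u
Accessibility: uRu, uRv, vRu, vRv
Branch closes: q and ¬q both at u.
All branches of the tableau close; one closing branch shown above.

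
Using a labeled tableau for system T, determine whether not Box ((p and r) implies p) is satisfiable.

Unsatisfiable

1. not Box ((p and r) implies p), u
2. not ((p and r) implies p), v
3. p and r, v
4. not p, v
5. p, v
6. r, v
Accessibility: uRu, uRv, vRv
Branch closes: p and not p both at v.
Every branch closes; the branch above is one of them.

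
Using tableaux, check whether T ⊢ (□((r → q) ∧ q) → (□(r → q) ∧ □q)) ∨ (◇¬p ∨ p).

Yes, valid

Tableau for the negation ¬((□((r → q) ∧ q) → (□(r → q) ∧ □q)) ∨ (◇¬p ∨ p)):
1. ¬((□((r → q) ∧ q) → (□(r → q) ∧ □q)) ∨ (◇¬p ∨ p)), 0
2. ¬(□((r → q) ∧ q) → (□(r → q) ∧ □q)), 0
3. ¬(◇¬p ∨ p), 0
4. □((r → q) ∧ q), 0
5. ¬(□(r → q) ∧ □q), 0
6. ¬◇¬p, 0
7. ¬p, 0
8. (r → q) ∧ q, 0
9. r → q, 0
10. q, 0
11. p, 0
Accessibility: 0R0
Branch closes: p and ¬p both at 0.
All branches of the negation close; one closing branch shown above.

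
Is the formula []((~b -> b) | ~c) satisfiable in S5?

Satisfiable

1. []((~b -> b) | ~c), 0
2. (~b -> b) | ~c, 0
3. ~c, 0
Accessibility: 0R0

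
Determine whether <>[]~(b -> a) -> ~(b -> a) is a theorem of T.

Invalid (countermodel exists)

Tableau for the negation ~(<>[]~(b -> a) -> ~(b -> a)):
1. ~(<>[]~(b -> a) -> ~(b -> a)), 0
2. <>[]~(b -> a), 0   [~->-rule on 1]
3. b -> a, 0   [~->-rule on 1]
4. a, 0   [->-rule on 3 (branches; this branch)]
5. []~(b -> a), 1   [<>-rule on 2: fresh world 1, 0R1]
6. ~(b -> a), 1   [[]-rule on 5 via 1R1]
7. b, 1   [~->-rule on 6]
8. ~a, 1   [~->-rule on 6]
Accessibility: 0R0, 0R1, 1R1
The negation has an open branch (countermodel exists).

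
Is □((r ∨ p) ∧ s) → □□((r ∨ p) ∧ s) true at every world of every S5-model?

Yes, valid

Tableau for the negation ¬(□((r ∨ p) ∧ s) → □□((r ∨ p) ∧ s)):
1. ¬(□((r ∨ p) ∧ s) → □□((r ∨ p) ∧ s)), w0
2. □((r ∨ p) ∧ s), w0   [¬→-rule on 1]
3. ¬□□((r ∨ p) ∧ s), w0   [¬→-rule on 1]
4. (r ∨ p) ∧ s, w0   [□-rule on 2 via w0Rw0]
5. r ∨ p, w0   [∧-rule on 4]
6. s, w0   [∧-rule on 4]
7. p, w0   [∨-rule on 5 (branches; this branch)]
8. ¬□((r ∨ p) ∧ s), w1   [¬□-rule on 3: fresh world w1, w0Rw1]
9. (r ∨ p) ∧ s, w1   [□-rule on 2 via w0Rw1]
10. r ∨ p, w1   [∧-rule on 9]
11. s, w1   [∧-rule on 9]
12. p, w1   [∨-rule on 10 (branches; this branch)]
13. ¬((r ∨ p) ∧ s), w2   [¬□-rule on 8: fresh world w2, w1Rw2]
14. (r ∨ p) ∧ s, w2   [□-rule on 2 via w0Rw2]
15. r ∨ p, w2   [∧-rule on 14]
16. s, w2   [∧-rule on 14]
17. ¬(r ∨ p), w2   [¬∧-rule on 13 (branches; this branch)]
18. ¬r, w2   [¬∨-rule on 17]
19. ¬p, w2   [¬∨-rule on 17]
20. p, w2   [∨-rule on 15 (branches; this branch)]
Accessibility: w0Rw0, w0Rw1, w0Rw2, w1Rw0, w1Rw1, w1Rw2, w2Rw0, w2Rw1, w2Rw2
Branch closes: p and ¬p both at w2.
All branches of the negation close; one closing branch shown above.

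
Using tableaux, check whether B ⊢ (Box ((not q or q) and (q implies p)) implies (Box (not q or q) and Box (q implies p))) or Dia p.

Tableau for the negation not ((Box ((not q or q) and (q implies p)) implies (Box (not q or q) and Box (q implies p))) or Dia p):
1. not ((Box ((not q or q) and (q implies p)) implies (Box (not q or q) and Box (q implies p))) or Dia p), 0
2. not (Box ((not q or q) and (q implies p)) implies (Box (not q or q) and Box (q implies p))), 0
3. not Dia p, 0
4. Box ((not q or q) and (q implies p)), 0
5. not (Box (not q or q) and Box (q implies p)), 0
6. not p, 0
7. (not q or q) and (q implies p), 0
8. not q or q, 0
9. q implies p, 0
10. not Box (q implies p), 0
11. not q, 0
12. not (q implies p), 1
13. q, 1
14. not p, 1
15. (not q or q) and (q implies p), 1
16. not q or q, 1
17. q implies p, 1
18. p, 1
Accessibility: 0R0, 0R1, 1R0, 1R1
Branch closes: p and not p both at 1.
All branches of the negation close; one closing branch shown above.

Valid in B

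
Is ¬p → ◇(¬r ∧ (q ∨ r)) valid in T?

Tableau for the negation ¬(¬p → ◇(¬r ∧ (q ∨ r))):
1. ¬(¬p → ◇(¬r ∧ (q ∨ r))), u
2. ¬p, u
3. ¬◇(¬r ∧ (q ∨ r)), u
4. ¬(¬r ∧ (q ∨ r)), u
5. ¬(q ∨ r), u
6. ¬q, u
7. ¬r, u
Accessibility: uRu
The negation has an open branch (countermodel exists).

No, not valid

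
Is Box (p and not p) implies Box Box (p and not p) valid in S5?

Tableau for the negation not (Box (p and not p) implies Box Box (p and not p)):
1. not (Box (p and not p) implies Box Box (p and not p)), 0
2. Box (p and not p), 0   [neg-implies-rule on 1]
3. not Box Box (p and not p), 0   [neg-implies-rule on 1]
4. p and not p, 0   [Box-rule on 2 via 0R0]
5. p, 0   [and-rule on 4]
6. not p, 0   [and-rule on 4]
Accessibility: 0R0
Branch closes: p and not p both at 0.
All branches of the negation close; one closing branch shown above.

Valid in S5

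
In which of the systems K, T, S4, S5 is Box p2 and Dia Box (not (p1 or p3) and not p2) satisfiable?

K-tableau for the formula:
1. Box p2 and Dia Box (not (p1 or p3) and not p2), 0
2. Box p2, 0
3. Dia Box (not (p1 or p3) and not p2), 0
4. Box (not (p1 or p3) and not p2), 1
5. p2, 1
Accessibility: 0R1
Complete open branch: satisfiable in K.
T-tableau for the formula:
1. Box p2 and Dia Box (not (p1 or p3) and not p2), 0
2. Box p2, 0
3. Dia Box (not (p1 or p3) and not p2), 0
4. p2, 0
5. Box (not (p1 or p3) and not p2), 1
6. p2, 1
7. not (p1 or p3) and not p2, 1
8. not (p1 or p3), 1
9. not p2, 1
Accessibility: 0R0, 0R1, 1R1
Branch closes: p2 and not p2 both at 1.
Every branch closes (one shown): unsatisfiable in T, hence also in S4, S5 (every S4/S5-frame is a T-frame).

K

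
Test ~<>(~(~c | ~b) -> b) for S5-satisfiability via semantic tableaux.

Unsatisfiable (every branch closes)

1. ~<>(~(~c | ~b) -> b), 0
2. ~(~(~c | ~b) -> b), 0
3. ~(~c | ~b), 0
4. ~b, 0
5. c, 0
6. b, 0
Accessibility: 0R0
Branch closes: b and ~b both at 0.
Every branch closes; the branch above is one of them.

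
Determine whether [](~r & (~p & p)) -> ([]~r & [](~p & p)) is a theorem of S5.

Valid

Tableau for the negation ~([](~r & (~p & p)) -> ([]~r & [](~p & p))):
1. ~([](~r & (~p & p)) -> ([]~r & [](~p & p))), 0
2. [](~r & (~p & p)), 0   [~->-rule on 1]
3. ~([]~r & [](~p & p)), 0   [~->-rule on 1]
4. ~r & (~p & p), 0   [[]-rule on 2 via 0R0]
5. ~r, 0   [&-rule on 4]
6. ~p & p, 0   [&-rule on 4]
7. ~p, 0   [&-rule on 6]
8. p, 0   [&-rule on 6]
Accessibility: 0R0
Branch closes: p and ~p both at 0.
All branches of the negation close; one closing branch shown above.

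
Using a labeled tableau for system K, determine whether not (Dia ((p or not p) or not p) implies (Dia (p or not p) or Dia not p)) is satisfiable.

Unsatisfiable

1. not (Dia ((p or not p) or not p) implies (Dia (p or not p) or Dia not p)), 0
2. Dia ((p or not p) or not p), 0   [neg-implies-rule on 1]
3. not (Dia (p or not p) or Dia not p), 0   [neg-implies-rule on 1]
4. not Dia (p or not p), 0   [neg-or-rule on 3]
5. not Dia not p, 0   [neg-or-rule on 3]
6. (p or not p) or not p, 1   [Dia-rule on 2: fresh world 1, 0R1]
7. not (p or not p), 1   [neg-Dia-rule on 4 via 0R1]
8. not p, 1   [neg-or-rule on 7]
9. p, 1   [neg-or-rule on 7]
Accessibility: 0R1
Branch closes: p and not p both at 1.
All branches of the tableau close; one closing branch shown above.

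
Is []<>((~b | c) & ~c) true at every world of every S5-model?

Tableau for the negation ~[]<>((~b | c) & ~c):
1. ~[]<>((~b | c) & ~c), 0
2. ~<>((~b | c) & ~c), 1
3. ~((~b | c) & ~c), 0
4. ~((~b | c) & ~c), 1
5. c, 0
6. c, 1
Accessibility: 0R0, 0R1, 1R0, 1R1
The negation has an open branch (countermodel exists).

Invalid (countermodel exists)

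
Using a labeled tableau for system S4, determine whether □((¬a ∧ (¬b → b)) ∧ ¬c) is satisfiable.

1. □((¬a ∧ (¬b → b)) ∧ ¬c), u
2. (¬a ∧ (¬b → b)) ∧ ¬c, u   [□-rule on 1 via uRu]
3. ¬a ∧ (¬b → b), u   [∧-rule on 2]
4. ¬c, u   [∧-rule on 2]
5. ¬a, u   [∧-rule on 3]
6. ¬b → b, u   [∧-rule on 3]
7. b, u   [→-rule on 6 (branches; this branch)]
Accessibility: uRu

Satisfiable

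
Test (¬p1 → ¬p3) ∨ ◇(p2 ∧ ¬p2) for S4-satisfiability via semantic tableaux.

Yes, satisfiable

1. (¬p1 → ¬p3) ∨ ◇(p2 ∧ ¬p2), 0
2. ¬p1 → ¬p3, 0   [∨-rule on 1 (branches; this branch)]
3. ¬p3, 0   [→-rule on 2 (branches; this branch)]
Accessibility: 0R0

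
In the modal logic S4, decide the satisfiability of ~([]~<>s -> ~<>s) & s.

1. ~([]~<>s -> ~<>s) & s, w0
2. ~([]~<>s -> ~<>s), w0
3. s, w0
4. []~<>s, w0
5. <>s, w0
6. ~<>s, w0
7. ~s, w0
Accessibility: w0Rw0
Branch closes: s and ~s both at w0.
All branches of the tableau close; one closing branch shown above.

Unsatisfiable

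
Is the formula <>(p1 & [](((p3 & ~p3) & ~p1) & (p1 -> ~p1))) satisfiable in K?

Yes, satisfiable

1. <>(p1 & [](((p3 & ~p3) & ~p1) & (p1 -> ~p1))), w0
2. p1 & [](((p3 & ~p3) & ~p1) & (p1 -> ~p1)), w1   [<>-rule on 1: fresh world w1, w0Rw1]
3. p1, w1   [&-rule on 2]
4. [](((p3 & ~p3) & ~p1) & (p1 -> ~p1)), w1   [&-rule on 2]
Accessibility: w0Rw1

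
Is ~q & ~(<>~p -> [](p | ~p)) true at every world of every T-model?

Tableau for the negation ~(~q & ~(<>~p -> [](p | ~p))):
1. ~(~q & ~(<>~p -> [](p | ~p))), u
2. <>~p -> [](p | ~p), u
3. [](p | ~p), u
4. p | ~p, u
5. ~p, u
Accessibility: uRu
The negation has an open branch (countermodel exists).

No, not valid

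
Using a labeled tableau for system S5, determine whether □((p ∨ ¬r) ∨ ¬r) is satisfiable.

1. □((p ∨ ¬r) ∨ ¬r), u
2. (p ∨ ¬r) ∨ ¬r, u   [□-rule on 1 via uRu]
3. ¬r, u   [∨-rule on 2 (branches; this branch)]
Accessibility: uRu

Satisfiable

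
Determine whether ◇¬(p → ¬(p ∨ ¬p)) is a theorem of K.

Tableau for the negation ¬◇¬(p → ¬(p ∨ ¬p)):
1. ¬◇¬(p → ¬(p ∨ ¬p)), w0
The negation has an open branch (countermodel exists).

No, not valid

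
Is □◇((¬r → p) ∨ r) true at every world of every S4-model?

Tableau for the negation ¬□◇((¬r → p) ∨ r):
1. ¬□◇((¬r → p) ∨ r), 0
2. ¬◇((¬r → p) ∨ r), 1
3. ¬((¬r → p) ∨ r), 1
4. ¬(¬r → p), 1
5. ¬r, 1
6. ¬p, 1
Accessibility: 0R0, 0R1, 1R1
The negation has an open branch (countermodel exists).

Invalid (countermodel exists)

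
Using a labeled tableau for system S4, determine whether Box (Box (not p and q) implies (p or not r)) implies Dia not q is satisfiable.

Satisfiable (open branch found)

1. Box (Box (not p and q) implies (p or not r)) implies Dia not q, w0
2. Dia not q, w0   [implies-rule on 1 (branches; this branch)]
3. not q, w1   [Dia-rule on 2: fresh world w1, w0Rw1]
Accessibility: w0Rw0, w0Rw1, w1Rw1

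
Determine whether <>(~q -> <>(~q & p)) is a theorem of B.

Invalid (countermodel exists)

Tableau for the negation ~<>(~q -> <>(~q & p)):
1. ~<>(~q -> <>(~q & p)), u
2. ~(~q -> <>(~q & p)), u
3. ~q, u
4. ~<>(~q & p), u
5. ~(~q & p), u
6. ~p, u
Accessibility: uRu
The negation has an open branch (countermodel exists).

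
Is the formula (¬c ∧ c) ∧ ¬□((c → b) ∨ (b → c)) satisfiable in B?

No, unsatisfiable

1. (¬c ∧ c) ∧ ¬□((c → b) ∨ (b → c)), u
2. ¬c ∧ c, u   [∧-rule on 1]
3. ¬□((c → b) ∨ (b → c)), u   [∧-rule on 1]
4. ¬c, u   [∧-rule on 2]
5. c, u   [∧-rule on 2]
Accessibility: uRu
Branch closes: c and ¬c both at u.
All branches of the tableau close; one closing branch shown above.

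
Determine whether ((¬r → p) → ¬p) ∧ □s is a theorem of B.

No, not valid

Tableau for the negation ¬(((¬r → p) → ¬p) ∧ □s):
1. ¬(((¬r → p) → ¬p) ∧ □s), 0
2. ¬□s, 0
3. ¬s, 1
Accessibility: 0R0, 0R1, 1R0, 1R1
The negation has an open branch (countermodel exists).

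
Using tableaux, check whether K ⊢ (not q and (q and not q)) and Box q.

Tableau for the negation not ((not q and (q and not q)) and Box q):
1. not ((not q and (q and not q)) and Box q), 0
2. not Box q, 0   [neg-and-rule on 1 (branches; this branch)]
3. not q, 1   [neg-Box-rule on 2: fresh world 1, 0R1]
Accessibility: 0R1
The negation has an open branch (countermodel exists).

No, not valid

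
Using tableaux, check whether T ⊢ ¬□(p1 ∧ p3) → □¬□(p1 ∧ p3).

Invalid (countermodel exists)

Tableau for the negation ¬(¬□(p1 ∧ p3) → □¬□(p1 ∧ p3)):
1. ¬(¬□(p1 ∧ p3) → □¬□(p1 ∧ p3)), w0
2. ¬□(p1 ∧ p3), w0   [¬→-rule on 1]
3. ¬□¬□(p1 ∧ p3), w0   [¬→-rule on 1]
4. ¬(p1 ∧ p3), w1   [¬□-rule on 2: fresh world w1, w0Rw1]
5. ¬p3, w1   [¬∧-rule on 4 (branches; this branch)]
6. □(p1 ∧ p3), w2   [¬□-rule on 3: fresh world w2, w0Rw2]
7. p1 ∧ p3, w2   [□-rule on 6 via w2Rw2]
8. p1, w2   [∧-rule on 7]
9. p3, w2   [∧-rule on 7]
Accessibility: w0Rw0, w0Rw1, w0Rw2, w1Rw1, w2Rw2
The negation has an open branch (countermodel exists).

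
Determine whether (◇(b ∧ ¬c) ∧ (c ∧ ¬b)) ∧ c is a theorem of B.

No, not valid

Tableau for the negation ¬((◇(b ∧ ¬c) ∧ (c ∧ ¬b)) ∧ c):
1. ¬((◇(b ∧ ¬c) ∧ (c ∧ ¬b)) ∧ c), w0
2. ¬c, w0
Accessibility: w0Rw0
The negation has an open branch (countermodel exists).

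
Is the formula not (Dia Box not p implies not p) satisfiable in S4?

Satisfiable (open branch found)

1. not (Dia Box not p implies not p), 0
2. Dia Box not p, 0   [neg-implies-rule on 1]
3. p, 0   [neg-implies-rule on 1]
4. Box not p, 1   [Dia-rule on 2: fresh world 1, 0R1]
5. not p, 1   [Box-rule on 4 via 1R1]
Accessibility: 0R0, 0R1, 1R1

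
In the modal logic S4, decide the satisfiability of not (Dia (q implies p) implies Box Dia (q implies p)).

Satisfiable (open branch found)

1. not (Dia (q implies p) implies Box Dia (q implies p)), u
2. Dia (q implies p), u   [neg-implies-rule on 1]
3. not Box Dia (q implies p), u   [neg-implies-rule on 1]
4. q implies p, v   [Dia-rule on 2: fresh world v, uRv]
5. p, v   [implies-rule on 4 (branches; this branch)]
6. not Dia (q implies p), w   [neg-Box-rule on 3: fresh world w, uRw]
7. not (q implies p), w   [neg-Dia-rule on 6 via wRw]
8. q, w   [neg-implies-rule on 7]
9. not p, w   [neg-implies-rule on 7]
Accessibility: uRu, uRv, uRw, vRv, wRw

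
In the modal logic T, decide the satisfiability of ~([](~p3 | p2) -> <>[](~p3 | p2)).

1. ~([](~p3 | p2) -> <>[](~p3 | p2)), 0
2. [](~p3 | p2), 0
3. ~<>[](~p3 | p2), 0
4. ~p3 | p2, 0
5. ~[](~p3 | p2), 0
6. p2, 0
7. ~(~p3 | p2), 1
8. p3, 1
9. ~p2, 1
10. ~p3 | p2, 1
11. ~[](~p3 | p2), 1
12. p2, 1
Accessibility: 0R0, 0R1, 1R1
Branch closes: p2 and ~p2 both at 1.
All branches of the tableau close; one closing branch shown above.

Unsatisfiable (every branch closes)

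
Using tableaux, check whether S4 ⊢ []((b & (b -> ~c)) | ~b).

Tableau for the negation ~[]((b & (b -> ~c)) | ~b):
1. ~[]((b & (b -> ~c)) | ~b), u
2. ~((b & (b -> ~c)) | ~b), v
3. ~(b & (b -> ~c)), v
4. b, v
5. ~(b -> ~c), v
6. c, v
Accessibility: uRu, uRv, vRv
The negation has an open branch (countermodel exists).

No, not valid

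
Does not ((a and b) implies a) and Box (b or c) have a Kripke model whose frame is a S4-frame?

1. not ((a and b) implies a) and Box (b or c), w0
2. not ((a and b) implies a), w0   [and-rule on 1]
3. Box (b or c), w0   [and-rule on 1]
4. a and b, w0   [neg-implies-rule on 2]
5. not a, w0   [neg-implies-rule on 2]
6. a, w0   [and-rule on 4]
7. b, w0   [and-rule on 4]
Accessibility: w0Rw0
Branch closes: a and not a both at w0.
All branches of the tableau close; one closing branch shown above.

No, unsatisfiable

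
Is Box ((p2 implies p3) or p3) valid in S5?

Tableau for the negation not Box ((p2 implies p3) or p3):
1. not Box ((p2 implies p3) or p3), u
2. not ((p2 implies p3) or p3), v   [neg-Box-rule on 1: fresh world v, uRv]
3. not (p2 implies p3), v   [neg-or-rule on 2]
4. not p3, v   [neg-or-rule on 2]
5. p2, v   [neg-implies-rule on 3]
Accessibility: uRu, uRv, vRu, vRv
The negation has an open branch (countermodel exists).

No, not valid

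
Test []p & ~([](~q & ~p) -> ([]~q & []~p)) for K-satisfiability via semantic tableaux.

1. []p & ~([](~q & ~p) -> ([]~q & []~p)), 0
2. []p, 0
3. ~([](~q & ~p) -> ([]~q & []~p)), 0
4. [](~q & ~p), 0
5. ~([]~q & []~p), 0
6. ~[]~q, 0
7. q, 1
8. p, 1
9. ~q & ~p, 1
10. ~q, 1
11. ~p, 1
Accessibility: 0R1
Branch closes: q and ~q both at 1.
(One branch shown.) All branches close.

Unsatisfiable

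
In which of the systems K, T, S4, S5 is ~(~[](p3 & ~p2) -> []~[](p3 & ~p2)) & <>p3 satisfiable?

S5-tableau for the formula:
1. ~(~[](p3 & ~p2) -> []~[](p3 & ~p2)) & <>p3, 0
2. ~(~[](p3 & ~p2) -> []~[](p3 & ~p2)), 0
3. <>p3, 0
4. ~[](p3 & ~p2), 0
5. ~[]~[](p3 & ~p2), 0
6. p3, 1
7. ~(p3 & ~p2), 2
8. p2, 2
9. [](p3 & ~p2), 3
10. p3 & ~p2, 0
11. p3, 0
12. ~p2, 0
13. p3 & ~p2, 1
14. ~p2, 1
15. p3 & ~p2, 2
16. p3, 2
17. ~p2, 2
Accessibility: 0R0, 0R1, 0R2, 0R3, 1R0, 1R1, 1R2, 1R3, 2R0, 2R1, 2R2, 2R3, 3R0, 3R1, 3R2, 3R3
Branch closes: p2 and ~p2 both at 2.
Every branch closes (one shown): unsatisfiable in S5.
S4-tableau for the formula:
1. ~(~[](p3 & ~p2) -> []~[](p3 & ~p2)) & <>p3, 0
2. ~(~[](p3 & ~p2) -> []~[](p3 & ~p2)), 0
3. <>p3, 0
4. ~[](p3 & ~p2), 0
5. ~[]~[](p3 & ~p2), 0
6. p3, 1
7. ~(p3 & ~p2), 2
8. p2, 2
9. [](p3 & ~p2), 3
10. p3 & ~p2, 3
11. p3, 3
12. ~p2, 3
Accessibility: 0R0, 0R1, 0R2, 0R3, 1R1, 2R2, 3R3
Complete open branch: satisfiable in S4, hence also in K, T (this S4-model is also a K-model and a T-model).

K, T, S4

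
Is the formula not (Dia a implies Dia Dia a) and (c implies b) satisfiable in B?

Unsatisfiable

1. not (Dia a implies Dia Dia a) and (c implies b), w0
2. not (Dia a implies Dia Dia a), w0   [and-rule on 1]
3. c implies b, w0   [and-rule on 1]
4. Dia a, w0   [neg-implies-rule on 2]
5. not Dia Dia a, w0   [neg-implies-rule on 2]
6. not Dia a, w0   [neg-Dia-rule on 5 via w0Rw0]
7. not a, w0   [neg-Dia-rule on 6 via w0Rw0]
8. b, w0   [implies-rule on 3 (branches; this branch)]
9. a, w1   [Dia-rule on 4: fresh world w1, w0Rw1]
10. not Dia a, w1   [neg-Dia-rule on 5 via w0Rw1]
11. not a, w1   [neg-Dia-rule on 6 via w0Rw1]
Accessibility: w0Rw0, w0Rw1, w1Rw0, w1Rw1
Branch closes: a and not a both at w1.
(One branch shown.) All branches close.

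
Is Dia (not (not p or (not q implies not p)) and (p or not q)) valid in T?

No, not valid

Tableau for the negation not Dia (not (not p or (not q implies not p)) and (p or not q)):
1. not Dia (not (not p or (not q implies not p)) and (p or not q)), 0
2. not (not (not p or (not q implies not p)) and (p or not q)), 0   [neg-Dia-rule on 1 via 0R0]
3. not (p or not q), 0   [neg-and-rule on 2 (branches; this branch)]
4. not p, 0   [neg-or-rule on 3]
5. q, 0   [neg-or-rule on 3]
Accessibility: 0R0
The negation has an open branch (countermodel exists).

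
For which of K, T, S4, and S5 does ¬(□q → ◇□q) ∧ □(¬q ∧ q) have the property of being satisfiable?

K

K-tableau for the formula:
1. ¬(□q → ◇□q) ∧ □(¬q ∧ q), 0
2. ¬(□q → ◇□q), 0
3. □(¬q ∧ q), 0
4. □q, 0
5. ¬◇□q, 0
Complete open branch: satisfiable in K.
T-tableau for the formula:
1. ¬(□q → ◇□q) ∧ □(¬q ∧ q), 0
2. ¬(□q → ◇□q), 0
3. □(¬q ∧ q), 0
4. □q, 0
5. ¬◇□q, 0
6. ¬q ∧ q, 0
7. ¬q, 0
8. q, 0
Accessibility: 0R0
Branch closes: q and ¬q both at 0.
Every branch closes (one shown): unsatisfiable in T, hence also in S4, S5 (every S4/S5-frame is a T-frame).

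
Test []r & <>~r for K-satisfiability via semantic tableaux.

Unsatisfiable

1. []r & <>~r, u
2. []r, u   [&-rule on 1]
3. <>~r, u   [&-rule on 1]
4. ~r, v   [<>-rule on 3: fresh world v, uRv]
5. r, v   [[]-rule on 2 via uRv]
Accessibility: uRv
Branch closes: r and ~r both at v.
Every branch closes; the branch above is one of them.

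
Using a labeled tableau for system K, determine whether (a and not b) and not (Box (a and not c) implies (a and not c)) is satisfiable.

Satisfiable (open branch found)

1. (a and not b) and not (Box (a and not c) implies (a and not c)), 0
2. a and not b, 0   [and-rule on 1]
3. not (Box (a and not c) implies (a and not c)), 0   [and-rule on 1]
4. a, 0   [and-rule on 2]
5. not b, 0   [and-rule on 2]
6. Box (a and not c), 0   [neg-implies-rule on 3]
7. not (a and not c), 0   [neg-implies-rule on 3]
8. c, 0   [neg-and-rule on 7 (branches; this branch)]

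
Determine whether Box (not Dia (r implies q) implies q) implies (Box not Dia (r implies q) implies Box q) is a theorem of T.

Tableau for the negation not (Box (not Dia (r implies q) implies q) implies (Box not Dia (r implies q) implies Box q)):
1. not (Box (not Dia (r implies q) implies q) implies (Box not Dia (r implies q) implies Box q)), w0
2. Box (not Dia (r implies q) implies q), w0
3. not (Box not Dia (r implies q) implies Box q), w0
4. Box not Dia (r implies q), w0
5. not Box q, w0
6. not Dia (r implies q) implies q, w0
7. not Dia (r implies q), w0
8. not (r implies q), w0
9. r, w0
10. not q, w0
11. Dia (r implies q), w0
12. not q, w1
13. not Dia (r implies q) implies q, w1
14. not Dia (r implies q), w1
15. not (r implies q), w1
16. r, w1
17. Dia (r implies q), w1
18. r implies q, w2
19. not Dia (r implies q) implies q, w2
20. not Dia (r implies q), w2
21. not (r implies q), w2
22. r, w2
23. not q, w2
24. q, w2
Accessibility: w0Rw0, w0Rw1, w0Rw2, w1Rw1, w2Rw2
Branch closes: q and not q both at w2.
All branches of the negation close; one closing branch shown above.

Valid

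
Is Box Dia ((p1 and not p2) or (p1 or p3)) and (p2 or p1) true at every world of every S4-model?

No, not valid

Tableau for the negation not (Box Dia ((p1 and not p2) or (p1 or p3)) and (p2 or p1)):
1. not (Box Dia ((p1 and not p2) or (p1 or p3)) and (p2 or p1)), w0
2. not (p2 or p1), w0
3. not p2, w0
4. not p1, w0
Accessibility: w0Rw0
The negation has an open branch (countermodel exists).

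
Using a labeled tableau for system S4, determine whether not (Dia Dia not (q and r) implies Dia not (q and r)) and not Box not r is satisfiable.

Unsatisfiable

1. not (Dia Dia not (q and r) implies Dia not (q and r)) and not Box not r, 0
2. not (Dia Dia not (q and r) implies Dia not (q and r)), 0
3. not Box not r, 0
4. Dia Dia not (q and r), 0
5. not Dia not (q and r), 0
6. q and r, 0
7. q, 0
8. r, 0
9. r, 1
10. q and r, 1
11. q, 1
12. Dia not (q and r), 2
13. q and r, 2
14. q, 2
15. r, 2
16. not (q and r), 3
17. q and r, 3
18. q, 3
19. r, 3
20. not r, 3
Accessibility: 0R0, 0R1, 0R2, 0R3, 1R1, 2R2, 2R3, 3R3
Branch closes: r and not r both at 3.
All branches of the tableau close; one closing branch shown above.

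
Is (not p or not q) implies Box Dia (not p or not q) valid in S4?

Invalid (countermodel exists)

Tableau for the negation not ((not p or not q) implies Box Dia (not p or not q)):
1. not ((not p or not q) implies Box Dia (not p or not q)), w0
2. not p or not q, w0
3. not Box Dia (not p or not q), w0
4. not q, w0
5. not Dia (not p or not q), w1
6. not (not p or not q), w1
7. p, w1
8. q, w1
Accessibility: w0Rw0, w0Rw1, w1Rw1
The negation has an open branch (countermodel exists).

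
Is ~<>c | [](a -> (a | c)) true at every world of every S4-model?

Tableau for the negation ~(~<>c | [](a -> (a | c))):
1. ~(~<>c | [](a -> (a | c))), 0
2. <>c, 0
3. ~[](a -> (a | c)), 0
4. c, 1
5. ~(a -> (a | c)), 2
6. a, 2
7. ~(a | c), 2
8. ~a, 2
9. ~c, 2
Accessibility: 0R0, 0R1, 0R2, 1R1, 2R2
Branch closes: a and ~a both at 2.
All branches of the negation close; one closing branch shown above.

Yes, valid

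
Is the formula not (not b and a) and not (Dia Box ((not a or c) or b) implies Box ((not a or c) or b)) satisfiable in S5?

1. not (not b and a) and not (Dia Box ((not a or c) or b) implies Box ((not a or c) or b)), 0
2. not (not b and a), 0
3. not (Dia Box ((not a or c) or b) implies Box ((not a or c) or b)), 0
4. Dia Box ((not a or c) or b), 0
5. not Box ((not a or c) or b), 0
6. not a, 0
7. Box ((not a or c) or b), 1
8. (not a or c) or b, 0
9. (not a or c) or b, 1
10. not a or c, 0
11. not a or c, 1
12. c, 0
13. c, 1
14. not ((not a or c) or b), 2
15. not (not a or c), 2
16. not b, 2
17. a, 2
18. not c, 2
19. (not a or c) or b, 2
20. not a or c, 2
21. c, 2
Accessibility: 0R0, 0R1, 0R2, 1R0, 1R1, 1R2, 2R0, 2R1, 2R2
Branch closes: c and not c both at 2.
(One branch shown.) All branches close.

Unsatisfiable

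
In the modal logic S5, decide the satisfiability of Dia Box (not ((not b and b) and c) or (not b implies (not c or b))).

1. Dia Box (not ((not b and b) and c) or (not b implies (not c or b))), w0
2. Box (not ((not b and b) and c) or (not b implies (not c or b))), w1
3. not ((not b and b) and c) or (not b implies (not c or b)), w0
4. not ((not b and b) and c) or (not b implies (not c or b)), w1
5. not b implies (not c or b), w0
6. not b implies (not c or b), w1
7. not c or b, w0
8. not c or b, w1
9. b, w0
10. b, w1
Accessibility: w0Rw0, w0Rw1, w1Rw0, w1Rw1

Satisfiable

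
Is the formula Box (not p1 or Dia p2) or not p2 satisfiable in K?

1. Box (not p1 or Dia p2) or not p2, 0
2. not p2, 0

Satisfiable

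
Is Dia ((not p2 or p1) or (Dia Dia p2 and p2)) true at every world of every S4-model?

Tableau for the negation not Dia ((not p2 or p1) or (Dia Dia p2 and p2)):
1. not Dia ((not p2 or p1) or (Dia Dia p2 and p2)), 0
2. not ((not p2 or p1) or (Dia Dia p2 and p2)), 0
3. not (not p2 or p1), 0
4. not (Dia Dia p2 and p2), 0
5. p2, 0
6. not p1, 0
7. not Dia Dia p2, 0
8. not Dia p2, 0
9. not p2, 0
Accessibility: 0R0
Branch closes: p2 and not p2 both at 0.
Every branch of the negation's tableau closes; the branch above is one of them.

Yes, valid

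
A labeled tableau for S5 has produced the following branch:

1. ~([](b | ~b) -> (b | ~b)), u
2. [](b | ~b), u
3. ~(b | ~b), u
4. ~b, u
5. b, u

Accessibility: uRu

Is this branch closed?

Yes, closed

Both b and ~b appear at u.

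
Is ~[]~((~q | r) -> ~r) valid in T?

Not valid

Tableau for the negation []~((~q | r) -> ~r):
1. []~((~q | r) -> ~r), 0
2. ~((~q | r) -> ~r), 0
3. ~q | r, 0
4. r, 0
Accessibility: 0R0
The negation has an open branch (countermodel exists).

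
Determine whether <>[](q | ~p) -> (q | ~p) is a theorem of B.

Yes, valid

Tableau for the negation ~(<>[](q | ~p) -> (q | ~p)):
1. ~(<>[](q | ~p) -> (q | ~p)), w0
2. <>[](q | ~p), w0
3. ~(q | ~p), w0
4. ~q, w0
5. p, w0
6. [](q | ~p), w1
7. q | ~p, w0
8. q | ~p, w1
9. ~p, w0
Accessibility: w0Rw0, w0Rw1, w1Rw0, w1Rw1
Branch closes: p and ~p both at w0.
Every branch of the negation's tableau closes; the branch above is one of them.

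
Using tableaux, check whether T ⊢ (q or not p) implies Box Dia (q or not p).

Tableau for the negation not ((q or not p) implies Box Dia (q or not p)):
1. not ((q or not p) implies Box Dia (q or not p)), 0
2. q or not p, 0
3. not Box Dia (q or not p), 0
4. not p, 0
5. not Dia (q or not p), 1
6. not (q or not p), 1
7. not q, 1
8. p, 1
Accessibility: 0R0, 0R1, 1R1
The negation has an open branch (countermodel exists).

No, not valid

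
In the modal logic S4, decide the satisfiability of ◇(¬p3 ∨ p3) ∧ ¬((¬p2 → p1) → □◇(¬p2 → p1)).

Satisfiable

1. ◇(¬p3 ∨ p3) ∧ ¬((¬p2 → p1) → □◇(¬p2 → p1)), 0
2. ◇(¬p3 ∨ p3), 0
3. ¬((¬p2 → p1) → □◇(¬p2 → p1)), 0
4. ¬p2 → p1, 0
5. ¬□◇(¬p2 → p1), 0
6. p1, 0
7. ¬p3 ∨ p3, 1
8. p3, 1
9. ¬◇(¬p2 → p1), 2
10. ¬(¬p2 → p1), 2
11. ¬p2, 2
12. ¬p1, 2
Accessibility: 0R0, 0R1, 0R2, 1R1, 2R2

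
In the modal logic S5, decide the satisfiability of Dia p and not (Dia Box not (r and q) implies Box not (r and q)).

Unsatisfiable (every branch closes)

1. Dia p and not (Dia Box not (r and q) implies Box not (r and q)), w0
2. Dia p, w0
3. not (Dia Box not (r and q) implies Box not (r and q)), w0
4. Dia Box not (r and q), w0
5. not Box not (r and q), w0
6. p, w1
7. Box not (r and q), w2
8. not (r and q), w0
9. not (r and q), w1
10. not (r and q), w2
11. not q, w0
12. not q, w1
13. not q, w2
14. r and q, w3
15. r, w3
16. q, w3
17. not (r and q), w3
18. not q, w3
Accessibility: w0Rw0, w0Rw1, w0Rw2, w0Rw3, w1Rw0, w1Rw1, w1Rw2, w1Rw3, w2Rw0, w2Rw1, w2Rw2, w2Rw3, w3Rw0, w3Rw1, w3Rw2, w3Rw3
Branch closes: q and not q both at w3.
All branches of the tableau close; one closing branch shown above.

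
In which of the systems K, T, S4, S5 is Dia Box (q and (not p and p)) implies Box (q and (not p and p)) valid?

T-tableau for the negation not (Dia Box (q and (not p and p)) implies Box (q and (not p and p))):
1. not (Dia Box (q and (not p and p)) implies Box (q and (not p and p))), 0
2. Dia Box (q and (not p and p)), 0
3. not Box (q and (not p and p)), 0
4. Box (q and (not p and p)), 1
5. q and (not p and p), 1
6. q, 1
7. not p and p, 1
8. not p, 1
9. p, 1
Accessibility: 0R0, 0R1, 1R1
Branch closes: p and not p both at 1.
Every branch closes (one shown): valid in T, hence also in S4, S5 (every theorem of T is a theorem of S4 and S5).
K-tableau for the negation not (Dia Box (q and (not p and p)) implies Box (q and (not p and p))):
1. not (Dia Box (q and (not p and p)) implies Box (q and (not p and p))), 0
2. Dia Box (q and (not p and p)), 0
3. not Box (q and (not p and p)), 0
4. Box (q and (not p and p)), 1
5. not (q and (not p and p)), 2
6. not (not p and p), 2
7. not p, 2
Accessibility: 0R1, 0R2
Complete open branch: countermodel on a K-frame, so not valid in K.

T, S4, S5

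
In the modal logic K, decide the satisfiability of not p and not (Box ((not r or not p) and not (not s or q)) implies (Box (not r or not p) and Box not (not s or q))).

No, unsatisfiable

1. not p and not (Box ((not r or not p) and not (not s or q)) implies (Box (not r or not p) and Box not (not s or q))), w0
2. not p, w0
3. not (Box ((not r or not p) and not (not s or q)) implies (Box (not r or not p) and Box not (not s or q))), w0
4. Box ((not r or not p) and not (not s or q)), w0
5. not (Box (not r or not p) and Box not (not s or q)), w0
6. not Box (not r or not p), w0
7. not (not r or not p), w1
8. r, w1
9. p, w1
10. (not r or not p) and not (not s or q), w1
11. not r or not p, w1
12. not (not s or q), w1
13. s, w1
14. not q, w1
15. not p, w1
Accessibility: w0Rw1
Branch closes: p and not p both at w1.
All branches of the tableau close; one closing branch shown above.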